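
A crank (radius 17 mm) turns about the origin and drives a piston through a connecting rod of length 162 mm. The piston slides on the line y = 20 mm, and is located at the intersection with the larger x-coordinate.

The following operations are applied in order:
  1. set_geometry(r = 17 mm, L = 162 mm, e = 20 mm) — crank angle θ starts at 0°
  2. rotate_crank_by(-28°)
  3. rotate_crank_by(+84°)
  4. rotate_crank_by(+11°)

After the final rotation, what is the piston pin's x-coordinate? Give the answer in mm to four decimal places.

set_geometry: r = 17 mm, L = 162 mm, e = 20 mm; θ ← 0°
rotate_crank_by(-28°): θ ← 0° -28° = -28°
rotate_crank_by(+84°): θ ← -28° +84° = 56°
rotate_crank_by(+11°): θ ← 56° +11° = 67°
crank pin P = (r cos θ, r sin θ) = (6.642429, 15.648583)
h = r sin θ − e = 15.648583 − 20 = -4.351417
x = r cos θ + √(L² − h²) = 6.642429 + √(26244.0 − 18.9348) = 6.642429 + 161.941549 = 168.583978

168.5840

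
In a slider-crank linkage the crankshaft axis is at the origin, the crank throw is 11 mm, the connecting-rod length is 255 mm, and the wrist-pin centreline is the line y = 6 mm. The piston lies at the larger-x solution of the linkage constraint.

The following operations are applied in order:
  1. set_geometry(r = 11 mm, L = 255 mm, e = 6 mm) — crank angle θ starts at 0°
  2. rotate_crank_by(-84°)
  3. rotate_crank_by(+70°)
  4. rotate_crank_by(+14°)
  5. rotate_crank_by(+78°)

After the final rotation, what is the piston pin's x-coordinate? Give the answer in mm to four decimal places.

set_geometry: r = 11 mm, L = 255 mm, e = 6 mm; θ ← 0°
rotate_crank_by(-84°): θ ← 0° -84° = -84°
rotate_crank_by(+70°): θ ← -84° +70° = -14°
rotate_crank_by(+14°): θ ← -14° +14° = 0°
rotate_crank_by(+78°): θ ← 0° +78° = 78°
crank pin P = (r cos θ, r sin θ) = (2.287029, 10.759624)
h = r sin θ − e = 10.759624 − 6 = 4.759624
x = r cos θ + √(L² − h²) = 2.287029 + √(65025.0 − 22.6540) = 2.287029 + 254.955576 = 257.242605

257.2426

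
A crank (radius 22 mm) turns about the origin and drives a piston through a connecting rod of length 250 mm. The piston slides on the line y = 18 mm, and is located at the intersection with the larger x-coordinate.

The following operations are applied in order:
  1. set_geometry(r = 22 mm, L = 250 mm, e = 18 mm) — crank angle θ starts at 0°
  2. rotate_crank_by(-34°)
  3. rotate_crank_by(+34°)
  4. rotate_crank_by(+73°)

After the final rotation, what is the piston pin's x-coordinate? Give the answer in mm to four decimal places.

set_geometry: r = 22 mm, L = 250 mm, e = 18 mm; θ ← 0°
rotate_crank_by(-34°): θ ← 0° -34° = -34°
rotate_crank_by(+34°): θ ← -34° +34° = 0°
rotate_crank_by(+73°): θ ← 0° +73° = 73°
crank pin P = (r cos θ, r sin θ) = (6.432178, 21.038705)
h = r sin θ − e = 21.038705 − 18 = 3.038705
x = r cos θ + √(L² − h²) = 6.432178 + √(62500.0 − 9.2337) = 6.432178 + 249.981532 = 256.413709

256.4137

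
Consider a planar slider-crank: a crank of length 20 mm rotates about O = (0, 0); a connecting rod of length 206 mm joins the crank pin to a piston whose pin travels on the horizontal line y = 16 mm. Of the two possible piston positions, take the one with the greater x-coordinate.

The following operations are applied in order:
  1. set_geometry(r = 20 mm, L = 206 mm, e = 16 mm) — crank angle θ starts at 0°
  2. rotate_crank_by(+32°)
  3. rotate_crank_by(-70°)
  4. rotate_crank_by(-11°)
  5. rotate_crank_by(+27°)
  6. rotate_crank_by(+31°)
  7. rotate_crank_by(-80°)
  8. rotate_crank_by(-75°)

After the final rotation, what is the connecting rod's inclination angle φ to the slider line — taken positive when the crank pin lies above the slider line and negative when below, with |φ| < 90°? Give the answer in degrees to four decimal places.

-7.5829

set_geometry: r = 20 mm, L = 206 mm, e = 16 mm; θ ← 0°
rotate_crank_by(+32°): θ ← 0° +32° = 32°
rotate_crank_by(-70°): θ ← 32° -70° = -38°
rotate_crank_by(-11°): θ ← -38° -11° = -49°
rotate_crank_by(+27°): θ ← -49° +27° = -22°
rotate_crank_by(+31°): θ ← -22° +31° = 9°
rotate_crank_by(-80°): θ ← 9° -80° = -71°
rotate_crank_by(-75°): θ ← -71° -75° = -146°
crank pin P = (r cos θ, r sin θ) = (-16.580751, -11.183858)
h = r sin θ − e = -11.183858 − 16 = -27.183858
sin φ = h / L = -27.183858 / 206 = -0.13196048
φ = arcsin(-0.13196048) = -7.582895°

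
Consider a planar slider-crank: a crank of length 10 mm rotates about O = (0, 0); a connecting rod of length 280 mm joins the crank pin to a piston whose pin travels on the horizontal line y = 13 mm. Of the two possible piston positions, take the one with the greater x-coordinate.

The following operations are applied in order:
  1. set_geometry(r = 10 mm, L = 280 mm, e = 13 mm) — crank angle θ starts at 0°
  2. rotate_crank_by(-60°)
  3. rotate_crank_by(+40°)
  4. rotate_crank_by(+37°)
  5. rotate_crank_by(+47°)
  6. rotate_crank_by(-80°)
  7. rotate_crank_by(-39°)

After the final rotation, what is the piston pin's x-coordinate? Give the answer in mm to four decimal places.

284.9327

set_geometry: r = 10 mm, L = 280 mm, e = 13 mm; θ ← 0°
rotate_crank_by(-60°): θ ← 0° -60° = -60°
rotate_crank_by(+40°): θ ← -60° +40° = -20°
rotate_crank_by(+37°): θ ← -20° +37° = 17°
rotate_crank_by(+47°): θ ← 17° +47° = 64°
rotate_crank_by(-80°): θ ← 64° -80° = -16°
rotate_crank_by(-39°): θ ← -16° -39° = -55°
crank pin P = (r cos θ, r sin θ) = (5.735764, -8.191520)
h = r sin θ − e = -8.191520 − 13 = -21.191520
x = r cos θ + √(L² − h²) = 5.735764 + √(78400.0 − 449.0805) = 5.735764 + 279.196919 = 284.932683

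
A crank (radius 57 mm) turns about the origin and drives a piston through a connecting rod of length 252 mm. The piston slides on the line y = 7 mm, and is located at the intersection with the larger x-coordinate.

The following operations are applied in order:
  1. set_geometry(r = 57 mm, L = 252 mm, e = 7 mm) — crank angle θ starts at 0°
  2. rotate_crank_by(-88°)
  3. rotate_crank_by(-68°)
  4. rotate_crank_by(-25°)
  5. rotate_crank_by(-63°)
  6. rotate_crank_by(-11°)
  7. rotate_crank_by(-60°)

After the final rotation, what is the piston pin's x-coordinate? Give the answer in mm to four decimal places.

290.0945

set_geometry: r = 57 mm, L = 252 mm, e = 7 mm; θ ← 0°
rotate_crank_by(-88°): θ ← 0° -88° = -88°
rotate_crank_by(-68°): θ ← -88° -68° = -156°
rotate_crank_by(-25°): θ ← -156° -25° = -181°
rotate_crank_by(-63°): θ ← -181° -63° = -244°
rotate_crank_by(-11°): θ ← -244° -11° = -255°
rotate_crank_by(-60°): θ ← -255° -60° = -315°
crank pin P = (r cos θ, r sin θ) = (40.305087, 40.305087)
h = r sin θ − e = 40.305087 − 7 = 33.305087
x = r cos θ + √(L² − h²) = 40.305087 + √(63504.0 − 1109.2288) = 40.305087 + 249.789454 = 290.094540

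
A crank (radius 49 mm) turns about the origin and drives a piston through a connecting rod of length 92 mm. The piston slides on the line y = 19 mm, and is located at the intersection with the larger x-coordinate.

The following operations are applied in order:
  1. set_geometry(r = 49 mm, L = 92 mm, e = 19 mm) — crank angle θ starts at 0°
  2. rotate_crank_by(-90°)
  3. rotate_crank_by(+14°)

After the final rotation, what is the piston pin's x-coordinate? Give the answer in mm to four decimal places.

75.3824

set_geometry: r = 49 mm, L = 92 mm, e = 19 mm; θ ← 0°
rotate_crank_by(-90°): θ ← 0° -90° = -90°
rotate_crank_by(+14°): θ ← -90° +14° = -76°
crank pin P = (r cos θ, r sin θ) = (11.854173, -47.544491)
h = r sin θ − e = -47.544491 − 19 = -66.544491
x = r cos θ + √(L² − h²) = 11.854173 + √(8464.0 − 4428.1692) = 11.854173 + 63.528189 = 75.382362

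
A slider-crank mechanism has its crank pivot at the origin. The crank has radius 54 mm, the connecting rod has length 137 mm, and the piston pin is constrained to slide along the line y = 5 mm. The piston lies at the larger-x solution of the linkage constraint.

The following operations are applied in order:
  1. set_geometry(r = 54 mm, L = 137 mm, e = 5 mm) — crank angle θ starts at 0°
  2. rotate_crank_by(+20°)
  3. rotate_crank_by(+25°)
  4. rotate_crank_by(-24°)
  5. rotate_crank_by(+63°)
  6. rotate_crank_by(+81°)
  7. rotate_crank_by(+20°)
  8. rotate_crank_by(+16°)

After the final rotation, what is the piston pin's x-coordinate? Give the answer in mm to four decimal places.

84.4050

set_geometry: r = 54 mm, L = 137 mm, e = 5 mm; θ ← 0°
rotate_crank_by(+20°): θ ← 0° +20° = 20°
rotate_crank_by(+25°): θ ← 20° +25° = 45°
rotate_crank_by(-24°): θ ← 45° -24° = 21°
rotate_crank_by(+63°): θ ← 21° +63° = 84°
rotate_crank_by(+81°): θ ← 84° +81° = 165°
rotate_crank_by(+20°): θ ← 165° +20° = 185°
rotate_crank_by(+16°): θ ← 185° +16° = 201°
crank pin P = (r cos θ, r sin θ) = (-50.413343, -19.351869)
h = r sin θ − e = -19.351869 − 5 = -24.351869
x = r cos θ + √(L² − h²) = -50.413343 + √(18769.0 − 593.0135) = -50.413343 + 134.818346 = 84.405003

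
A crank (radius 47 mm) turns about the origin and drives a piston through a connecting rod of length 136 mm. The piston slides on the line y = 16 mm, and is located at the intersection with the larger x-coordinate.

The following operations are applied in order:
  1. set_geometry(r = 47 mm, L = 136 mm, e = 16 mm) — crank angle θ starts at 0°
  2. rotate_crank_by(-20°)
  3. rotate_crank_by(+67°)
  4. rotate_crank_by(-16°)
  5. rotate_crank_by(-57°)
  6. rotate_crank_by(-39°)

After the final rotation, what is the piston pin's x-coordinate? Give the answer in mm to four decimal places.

142.5922

set_geometry: r = 47 mm, L = 136 mm, e = 16 mm; θ ← 0°
rotate_crank_by(-20°): θ ← 0° -20° = -20°
rotate_crank_by(+67°): θ ← -20° +67° = 47°
rotate_crank_by(-16°): θ ← 47° -16° = 31°
rotate_crank_by(-57°): θ ← 31° -57° = -26°
rotate_crank_by(-39°): θ ← -26° -39° = -65°
crank pin P = (r cos θ, r sin θ) = (19.863058, -42.596466)
h = r sin θ − e = -42.596466 − 16 = -58.596466
x = r cos θ + √(L² − h²) = 19.863058 + √(18496.0 − 3433.5458) = 19.863058 + 122.729190 = 142.592249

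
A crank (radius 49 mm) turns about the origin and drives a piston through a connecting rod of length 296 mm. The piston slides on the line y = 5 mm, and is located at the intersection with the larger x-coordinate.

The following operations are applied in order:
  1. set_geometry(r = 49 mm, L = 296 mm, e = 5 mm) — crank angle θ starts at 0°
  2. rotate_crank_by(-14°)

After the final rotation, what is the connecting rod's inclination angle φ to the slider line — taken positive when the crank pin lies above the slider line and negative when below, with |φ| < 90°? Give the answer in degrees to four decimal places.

set_geometry: r = 49 mm, L = 296 mm, e = 5 mm; θ ← 0°
rotate_crank_by(-14°): θ ← 0° -14° = -14°
crank pin P = (r cos θ, r sin θ) = (47.544491, -11.854173)
h = r sin θ − e = -11.854173 − 5 = -16.854173
sin φ = h / L = -16.854173 / 296 = -0.05693977
φ = arcsin(-0.05693977) = -3.264174°

-3.2642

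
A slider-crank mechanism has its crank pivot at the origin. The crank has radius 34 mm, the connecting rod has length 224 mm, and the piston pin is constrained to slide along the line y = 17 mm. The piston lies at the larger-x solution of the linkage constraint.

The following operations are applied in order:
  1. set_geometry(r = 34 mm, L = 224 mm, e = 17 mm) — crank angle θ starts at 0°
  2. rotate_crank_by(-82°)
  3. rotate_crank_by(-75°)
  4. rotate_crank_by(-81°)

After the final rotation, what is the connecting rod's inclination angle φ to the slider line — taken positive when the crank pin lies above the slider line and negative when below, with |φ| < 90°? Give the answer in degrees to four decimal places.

3.0283

set_geometry: r = 34 mm, L = 224 mm, e = 17 mm; θ ← 0°
rotate_crank_by(-82°): θ ← 0° -82° = -82°
rotate_crank_by(-75°): θ ← -82° -75° = -157°
rotate_crank_by(-81°): θ ← -157° -81° = -238°
crank pin P = (r cos θ, r sin θ) = (-18.017255, 28.833635)
h = r sin θ − e = 28.833635 − 17 = 11.833635
sin φ = h / L = 11.833635 / 224 = 0.05282873
φ = arcsin(0.05282873) = 3.028273°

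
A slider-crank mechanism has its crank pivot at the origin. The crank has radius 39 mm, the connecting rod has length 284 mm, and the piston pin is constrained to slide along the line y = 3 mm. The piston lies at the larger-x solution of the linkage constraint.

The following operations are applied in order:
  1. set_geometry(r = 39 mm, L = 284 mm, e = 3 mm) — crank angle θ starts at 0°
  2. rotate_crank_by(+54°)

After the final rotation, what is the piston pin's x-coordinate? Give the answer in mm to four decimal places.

set_geometry: r = 39 mm, L = 284 mm, e = 3 mm; θ ← 0°
rotate_crank_by(+54°): θ ← 0° +54° = 54°
crank pin P = (r cos θ, r sin θ) = (22.923625, 31.551663)
h = r sin θ − e = 31.551663 − 3 = 28.551663
x = r cos θ + √(L² − h²) = 22.923625 + √(80656.0 − 815.1974) = 22.923625 + 282.561148 = 305.484773

305.4848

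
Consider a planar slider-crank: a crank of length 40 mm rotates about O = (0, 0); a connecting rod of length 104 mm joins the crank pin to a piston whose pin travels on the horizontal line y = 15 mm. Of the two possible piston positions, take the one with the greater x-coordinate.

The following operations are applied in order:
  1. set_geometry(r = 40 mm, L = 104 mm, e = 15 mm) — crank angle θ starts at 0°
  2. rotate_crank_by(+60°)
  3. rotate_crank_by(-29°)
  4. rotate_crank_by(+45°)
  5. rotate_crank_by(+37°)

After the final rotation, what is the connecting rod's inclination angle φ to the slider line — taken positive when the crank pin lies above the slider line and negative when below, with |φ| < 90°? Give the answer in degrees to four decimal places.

set_geometry: r = 40 mm, L = 104 mm, e = 15 mm; θ ← 0°
rotate_crank_by(+60°): θ ← 0° +60° = 60°
rotate_crank_by(-29°): θ ← 60° -29° = 31°
rotate_crank_by(+45°): θ ← 31° +45° = 76°
rotate_crank_by(+37°): θ ← 76° +37° = 113°
crank pin P = (r cos θ, r sin θ) = (-15.629245, 36.820194)
h = r sin θ − e = 36.820194 − 15 = 21.820194
sin φ = h / L = 21.820194 / 104 = 0.20980956
φ = arcsin(0.20980956) = 12.111192°

12.1112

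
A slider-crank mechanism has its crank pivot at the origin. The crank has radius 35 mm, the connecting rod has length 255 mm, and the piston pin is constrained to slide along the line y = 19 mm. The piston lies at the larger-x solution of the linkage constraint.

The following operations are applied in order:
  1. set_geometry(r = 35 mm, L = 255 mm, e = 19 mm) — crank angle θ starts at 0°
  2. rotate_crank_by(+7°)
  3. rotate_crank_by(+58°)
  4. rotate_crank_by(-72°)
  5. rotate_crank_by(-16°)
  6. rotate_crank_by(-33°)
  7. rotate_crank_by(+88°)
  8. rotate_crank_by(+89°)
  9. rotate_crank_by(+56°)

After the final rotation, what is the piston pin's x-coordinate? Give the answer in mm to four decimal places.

219.4694

set_geometry: r = 35 mm, L = 255 mm, e = 19 mm; θ ← 0°
rotate_crank_by(+7°): θ ← 0° +7° = 7°
rotate_crank_by(+58°): θ ← 7° +58° = 65°
rotate_crank_by(-72°): θ ← 65° -72° = -7°
rotate_crank_by(-16°): θ ← -7° -16° = -23°
rotate_crank_by(-33°): θ ← -23° -33° = -56°
rotate_crank_by(+88°): θ ← -56° +88° = 32°
rotate_crank_by(+89°): θ ← 32° +89° = 121°
rotate_crank_by(+56°): θ ← 121° +56° = 177°
crank pin P = (r cos θ, r sin θ) = (-34.952034, 1.831758)
h = r sin θ − e = 1.831758 − 19 = -17.168242
x = r cos θ + √(L² − h²) = -34.952034 + √(65025.0 − 294.7485) = -34.952034 + 254.421405 = 219.469372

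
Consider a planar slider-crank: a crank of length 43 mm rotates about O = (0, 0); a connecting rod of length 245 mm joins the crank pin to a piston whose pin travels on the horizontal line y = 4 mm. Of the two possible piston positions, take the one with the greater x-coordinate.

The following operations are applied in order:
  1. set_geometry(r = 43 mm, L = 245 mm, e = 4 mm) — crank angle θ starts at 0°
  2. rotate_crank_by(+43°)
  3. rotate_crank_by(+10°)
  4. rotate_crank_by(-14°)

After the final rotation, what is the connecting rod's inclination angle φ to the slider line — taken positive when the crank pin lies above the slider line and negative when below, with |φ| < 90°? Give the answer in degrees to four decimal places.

5.4010

set_geometry: r = 43 mm, L = 245 mm, e = 4 mm; θ ← 0°
rotate_crank_by(+43°): θ ← 0° +43° = 43°
rotate_crank_by(+10°): θ ← 43° +10° = 53°
rotate_crank_by(-14°): θ ← 53° -14° = 39°
crank pin P = (r cos θ, r sin θ) = (33.417276, 27.060777)
h = r sin θ − e = 27.060777 − 4 = 23.060777
sin φ = h / L = 23.060777 / 245 = 0.09412562
φ = arcsin(0.09412562) = 5.400996°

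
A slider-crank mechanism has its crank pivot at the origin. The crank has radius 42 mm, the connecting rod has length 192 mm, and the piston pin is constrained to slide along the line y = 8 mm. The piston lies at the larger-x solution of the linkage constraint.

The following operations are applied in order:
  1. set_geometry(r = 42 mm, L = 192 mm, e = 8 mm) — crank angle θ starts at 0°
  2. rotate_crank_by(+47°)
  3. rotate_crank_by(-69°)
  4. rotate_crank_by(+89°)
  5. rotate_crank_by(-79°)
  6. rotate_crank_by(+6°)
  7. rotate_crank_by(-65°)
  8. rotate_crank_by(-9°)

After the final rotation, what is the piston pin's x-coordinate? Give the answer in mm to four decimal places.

set_geometry: r = 42 mm, L = 192 mm, e = 8 mm; θ ← 0°
rotate_crank_by(+47°): θ ← 0° +47° = 47°
rotate_crank_by(-69°): θ ← 47° -69° = -22°
rotate_crank_by(+89°): θ ← -22° +89° = 67°
rotate_crank_by(-79°): θ ← 67° -79° = -12°
rotate_crank_by(+6°): θ ← -12° +6° = -6°
rotate_crank_by(-65°): θ ← -6° -65° = -71°
rotate_crank_by(-9°): θ ← -71° -9° = -80°
crank pin P = (r cos θ, r sin θ) = (7.293223, -41.361926)
h = r sin θ − e = -41.361926 − 8 = -49.361926
x = r cos θ + √(L² − h²) = 7.293223 + √(36864.0 − 2436.5997) = 7.293223 + 185.546221 = 192.839445

192.8394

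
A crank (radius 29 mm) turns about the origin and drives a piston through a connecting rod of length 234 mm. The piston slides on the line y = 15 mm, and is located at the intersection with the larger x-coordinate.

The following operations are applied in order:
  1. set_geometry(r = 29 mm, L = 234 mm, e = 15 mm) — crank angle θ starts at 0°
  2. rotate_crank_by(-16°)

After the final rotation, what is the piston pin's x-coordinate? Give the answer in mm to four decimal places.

set_geometry: r = 29 mm, L = 234 mm, e = 15 mm; θ ← 0°
rotate_crank_by(-16°): θ ← 0° -16° = -16°
crank pin P = (r cos θ, r sin θ) = (27.876589, -7.993483)
h = r sin θ − e = -7.993483 − 15 = -22.993483
x = r cos θ + √(L² − h²) = 27.876589 + √(54756.0 − 528.7003) = 27.876589 + 232.867558 = 260.744148

260.7441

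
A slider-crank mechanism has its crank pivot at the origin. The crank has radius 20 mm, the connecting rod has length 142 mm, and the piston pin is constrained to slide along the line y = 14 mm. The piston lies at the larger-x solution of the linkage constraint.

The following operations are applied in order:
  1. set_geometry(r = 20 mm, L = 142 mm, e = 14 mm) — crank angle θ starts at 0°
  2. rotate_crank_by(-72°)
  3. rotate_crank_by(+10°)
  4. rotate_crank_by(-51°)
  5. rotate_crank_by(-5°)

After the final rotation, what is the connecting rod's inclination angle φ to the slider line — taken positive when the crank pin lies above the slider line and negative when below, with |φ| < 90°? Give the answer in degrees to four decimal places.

-12.8824

set_geometry: r = 20 mm, L = 142 mm, e = 14 mm; θ ← 0°
rotate_crank_by(-72°): θ ← 0° -72° = -72°
rotate_crank_by(+10°): θ ← -72° +10° = -62°
rotate_crank_by(-51°): θ ← -62° -51° = -113°
rotate_crank_by(-5°): θ ← -113° -5° = -118°
crank pin P = (r cos θ, r sin θ) = (-9.389431, -17.658952)
h = r sin θ − e = -17.658952 − 14 = -31.658952
sin φ = h / L = -31.658952 / 142 = -0.22295037
φ = arcsin(-0.22295037) = -12.882381°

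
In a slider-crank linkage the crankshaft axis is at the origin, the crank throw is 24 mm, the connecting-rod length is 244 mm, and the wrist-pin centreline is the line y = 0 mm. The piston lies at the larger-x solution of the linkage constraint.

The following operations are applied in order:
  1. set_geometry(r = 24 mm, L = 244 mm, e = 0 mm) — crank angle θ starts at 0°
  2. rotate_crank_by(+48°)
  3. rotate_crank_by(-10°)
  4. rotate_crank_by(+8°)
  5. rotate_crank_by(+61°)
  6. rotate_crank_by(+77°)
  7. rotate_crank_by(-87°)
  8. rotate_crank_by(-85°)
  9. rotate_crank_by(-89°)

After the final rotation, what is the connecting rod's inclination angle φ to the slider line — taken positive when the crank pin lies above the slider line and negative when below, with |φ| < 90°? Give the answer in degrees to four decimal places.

-5.4997

set_geometry: r = 24 mm, L = 244 mm, e = 0 mm; θ ← 0°
rotate_crank_by(+48°): θ ← 0° +48° = 48°
rotate_crank_by(-10°): θ ← 48° -10° = 38°
rotate_crank_by(+8°): θ ← 38° +8° = 46°
rotate_crank_by(+61°): θ ← 46° +61° = 107°
rotate_crank_by(+77°): θ ← 107° +77° = 184°
rotate_crank_by(-87°): θ ← 184° -87° = 97°
rotate_crank_by(-85°): θ ← 97° -85° = 12°
rotate_crank_by(-89°): θ ← 12° -89° = -77°
crank pin P = (r cos θ, r sin θ) = (5.398825, -23.384882)
h = r sin θ − e = -23.384882 − 0 = -23.384882
sin φ = h / L = -23.384882 / 244 = -0.09583968
φ = arcsin(-0.09583968) = -5.499650°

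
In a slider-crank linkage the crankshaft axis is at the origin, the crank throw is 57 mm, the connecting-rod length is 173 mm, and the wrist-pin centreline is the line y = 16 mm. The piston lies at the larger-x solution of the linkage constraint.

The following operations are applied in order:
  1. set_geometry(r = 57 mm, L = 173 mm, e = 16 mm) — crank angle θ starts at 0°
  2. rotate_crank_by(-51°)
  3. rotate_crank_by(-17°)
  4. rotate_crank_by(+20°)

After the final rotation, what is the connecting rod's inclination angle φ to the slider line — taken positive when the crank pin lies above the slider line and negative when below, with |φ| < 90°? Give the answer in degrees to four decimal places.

-19.7147

set_geometry: r = 57 mm, L = 173 mm, e = 16 mm; θ ← 0°
rotate_crank_by(-51°): θ ← 0° -51° = -51°
rotate_crank_by(-17°): θ ← -51° -17° = -68°
rotate_crank_by(+20°): θ ← -68° +20° = -48°
crank pin P = (r cos θ, r sin θ) = (38.140445, -42.359255)
h = r sin θ − e = -42.359255 − 16 = -58.359255
sin φ = h / L = -58.359255 / 173 = -0.33733673
φ = arcsin(-0.33733673) = -19.714696°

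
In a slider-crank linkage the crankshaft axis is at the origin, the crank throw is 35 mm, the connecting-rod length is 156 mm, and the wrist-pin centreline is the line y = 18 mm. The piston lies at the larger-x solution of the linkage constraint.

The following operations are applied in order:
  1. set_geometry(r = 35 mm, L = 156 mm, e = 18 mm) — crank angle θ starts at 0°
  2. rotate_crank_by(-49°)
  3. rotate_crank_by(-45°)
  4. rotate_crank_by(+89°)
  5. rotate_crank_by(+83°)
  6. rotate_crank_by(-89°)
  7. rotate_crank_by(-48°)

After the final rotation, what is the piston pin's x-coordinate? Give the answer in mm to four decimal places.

set_geometry: r = 35 mm, L = 156 mm, e = 18 mm; θ ← 0°
rotate_crank_by(-49°): θ ← 0° -49° = -49°
rotate_crank_by(-45°): θ ← -49° -45° = -94°
rotate_crank_by(+89°): θ ← -94° +89° = -5°
rotate_crank_by(+83°): θ ← -5° +83° = 78°
rotate_crank_by(-89°): θ ← 78° -89° = -11°
rotate_crank_by(-48°): θ ← -11° -48° = -59°
crank pin P = (r cos θ, r sin θ) = (18.026333, -30.000856)
h = r sin θ − e = -30.000856 − 18 = -48.000856
x = r cos θ + √(L² − h²) = 18.026333 + √(24336.0 − 2304.0821) = 18.026333 + 148.431526 = 166.457858

166.4579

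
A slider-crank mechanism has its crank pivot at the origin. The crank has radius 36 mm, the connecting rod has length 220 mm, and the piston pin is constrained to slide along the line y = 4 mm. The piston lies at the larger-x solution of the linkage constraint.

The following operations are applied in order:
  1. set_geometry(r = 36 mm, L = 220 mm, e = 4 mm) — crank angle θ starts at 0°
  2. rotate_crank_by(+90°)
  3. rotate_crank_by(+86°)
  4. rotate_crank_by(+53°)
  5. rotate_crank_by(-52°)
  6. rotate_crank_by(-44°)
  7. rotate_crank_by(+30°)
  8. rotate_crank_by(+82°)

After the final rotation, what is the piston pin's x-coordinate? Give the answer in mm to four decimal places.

set_geometry: r = 36 mm, L = 220 mm, e = 4 mm; θ ← 0°
rotate_crank_by(+90°): θ ← 0° +90° = 90°
rotate_crank_by(+86°): θ ← 90° +86° = 176°
rotate_crank_by(+53°): θ ← 176° +53° = 229°
rotate_crank_by(-52°): θ ← 229° -52° = 177°
rotate_crank_by(-44°): θ ← 177° -44° = 133°
rotate_crank_by(+30°): θ ← 133° +30° = 163°
rotate_crank_by(+82°): θ ← 163° +82° = 245°
crank pin P = (r cos θ, r sin θ) = (-15.214257, -32.627080)
h = r sin θ − e = -32.627080 − 4 = -36.627080
x = r cos θ + √(L² − h²) = -15.214257 + √(48400.0 − 1341.5430) = -15.214257 + 216.929613 = 201.715356

201.7154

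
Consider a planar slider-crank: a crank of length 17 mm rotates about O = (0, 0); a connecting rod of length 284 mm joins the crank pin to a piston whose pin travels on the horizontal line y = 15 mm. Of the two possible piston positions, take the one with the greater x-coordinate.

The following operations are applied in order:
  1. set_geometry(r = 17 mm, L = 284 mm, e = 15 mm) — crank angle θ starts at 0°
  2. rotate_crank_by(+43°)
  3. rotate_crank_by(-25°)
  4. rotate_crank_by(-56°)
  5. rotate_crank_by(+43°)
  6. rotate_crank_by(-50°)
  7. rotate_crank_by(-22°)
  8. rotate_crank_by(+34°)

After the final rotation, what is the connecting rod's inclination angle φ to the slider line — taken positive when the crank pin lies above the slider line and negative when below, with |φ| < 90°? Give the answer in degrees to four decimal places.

set_geometry: r = 17 mm, L = 284 mm, e = 15 mm; θ ← 0°
rotate_crank_by(+43°): θ ← 0° +43° = 43°
rotate_crank_by(-25°): θ ← 43° -25° = 18°
rotate_crank_by(-56°): θ ← 18° -56° = -38°
rotate_crank_by(+43°): θ ← -38° +43° = 5°
rotate_crank_by(-50°): θ ← 5° -50° = -45°
rotate_crank_by(-22°): θ ← -45° -22° = -67°
rotate_crank_by(+34°): θ ← -67° +34° = -33°
crank pin P = (r cos θ, r sin θ) = (14.257400, -9.258864)
h = r sin θ − e = -9.258864 − 15 = -24.258864
sin φ = h / L = -24.258864 / 284 = -0.08541853
φ = arcsin(-0.08541853) = -4.900093°

-4.9001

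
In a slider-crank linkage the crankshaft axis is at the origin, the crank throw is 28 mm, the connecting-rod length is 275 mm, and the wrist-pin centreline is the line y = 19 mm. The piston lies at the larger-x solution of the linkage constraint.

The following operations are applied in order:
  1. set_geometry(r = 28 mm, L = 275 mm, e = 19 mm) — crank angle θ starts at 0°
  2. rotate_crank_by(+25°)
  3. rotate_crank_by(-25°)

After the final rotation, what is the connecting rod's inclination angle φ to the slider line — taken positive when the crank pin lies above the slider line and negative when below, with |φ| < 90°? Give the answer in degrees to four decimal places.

set_geometry: r = 28 mm, L = 275 mm, e = 19 mm; θ ← 0°
rotate_crank_by(+25°): θ ← 0° +25° = 25°
rotate_crank_by(-25°): θ ← 25° -25° = 0°
crank pin P = (r cos θ, r sin θ) = (28.000000, 0.000000)
h = r sin θ − e = 0.000000 − 19 = -19.000000
sin φ = h / L = -19.000000 / 275 = -0.06909091
φ = arcsin(-0.06909091) = -3.961774°

-3.9618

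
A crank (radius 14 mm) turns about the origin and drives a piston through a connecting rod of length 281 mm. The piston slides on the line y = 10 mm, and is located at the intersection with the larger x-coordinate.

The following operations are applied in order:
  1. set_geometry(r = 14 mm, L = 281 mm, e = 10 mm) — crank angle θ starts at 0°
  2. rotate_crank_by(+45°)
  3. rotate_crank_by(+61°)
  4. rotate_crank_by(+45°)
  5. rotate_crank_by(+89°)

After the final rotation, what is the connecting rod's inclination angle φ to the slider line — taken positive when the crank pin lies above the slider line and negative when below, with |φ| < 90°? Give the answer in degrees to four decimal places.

set_geometry: r = 14 mm, L = 281 mm, e = 10 mm; θ ← 0°
rotate_crank_by(+45°): θ ← 0° +45° = 45°
rotate_crank_by(+61°): θ ← 45° +61° = 106°
rotate_crank_by(+45°): θ ← 106° +45° = 151°
rotate_crank_by(+89°): θ ← 151° +89° = 240°
crank pin P = (r cos θ, r sin θ) = (-7.000000, -12.124356)
h = r sin θ − e = -12.124356 − 10 = -22.124356
sin φ = h / L = -22.124356 / 281 = -0.07873436
φ = arcsin(-0.07873436) = -4.515821°

-4.5158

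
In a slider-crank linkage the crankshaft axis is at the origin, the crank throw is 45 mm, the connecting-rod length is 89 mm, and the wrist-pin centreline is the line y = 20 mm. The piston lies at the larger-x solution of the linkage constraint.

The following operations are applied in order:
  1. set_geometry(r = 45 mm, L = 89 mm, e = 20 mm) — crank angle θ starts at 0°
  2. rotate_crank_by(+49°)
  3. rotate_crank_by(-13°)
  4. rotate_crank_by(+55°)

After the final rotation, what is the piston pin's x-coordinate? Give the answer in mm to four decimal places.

set_geometry: r = 45 mm, L = 89 mm, e = 20 mm; θ ← 0°
rotate_crank_by(+49°): θ ← 0° +49° = 49°
rotate_crank_by(-13°): θ ← 49° -13° = 36°
rotate_crank_by(+55°): θ ← 36° +55° = 91°
crank pin P = (r cos θ, r sin θ) = (-0.785358, 44.993146)
h = r sin θ − e = 44.993146 − 20 = 24.993146
x = r cos θ + √(L² − h²) = -0.785358 + √(7921.0 − 624.6574) = -0.785358 + 85.418632 = 84.633273

84.6333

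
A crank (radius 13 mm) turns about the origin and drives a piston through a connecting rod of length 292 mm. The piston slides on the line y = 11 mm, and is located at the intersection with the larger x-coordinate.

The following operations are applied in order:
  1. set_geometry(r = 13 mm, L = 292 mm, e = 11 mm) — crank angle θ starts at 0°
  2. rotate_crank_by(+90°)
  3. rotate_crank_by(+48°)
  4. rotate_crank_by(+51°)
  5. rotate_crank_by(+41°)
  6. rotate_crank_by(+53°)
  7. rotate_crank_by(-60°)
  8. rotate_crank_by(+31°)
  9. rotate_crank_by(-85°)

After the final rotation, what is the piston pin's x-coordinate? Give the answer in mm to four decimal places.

279.1145

set_geometry: r = 13 mm, L = 292 mm, e = 11 mm; θ ← 0°
rotate_crank_by(+90°): θ ← 0° +90° = 90°
rotate_crank_by(+48°): θ ← 90° +48° = 138°
rotate_crank_by(+51°): θ ← 138° +51° = 189°
rotate_crank_by(+41°): θ ← 189° +41° = 230°
rotate_crank_by(+53°): θ ← 230° +53° = 283°
rotate_crank_by(-60°): θ ← 283° -60° = 223°
rotate_crank_by(+31°): θ ← 223° +31° = 254°
rotate_crank_by(-85°): θ ← 254° -85° = 169°
crank pin P = (r cos θ, r sin θ) = (-12.761153, 2.480517)
h = r sin θ − e = 2.480517 − 11 = -8.519483
x = r cos θ + √(L² − h²) = -12.761153 + √(85264.0 − 72.5816) = -12.761153 + 291.875690 = 279.114537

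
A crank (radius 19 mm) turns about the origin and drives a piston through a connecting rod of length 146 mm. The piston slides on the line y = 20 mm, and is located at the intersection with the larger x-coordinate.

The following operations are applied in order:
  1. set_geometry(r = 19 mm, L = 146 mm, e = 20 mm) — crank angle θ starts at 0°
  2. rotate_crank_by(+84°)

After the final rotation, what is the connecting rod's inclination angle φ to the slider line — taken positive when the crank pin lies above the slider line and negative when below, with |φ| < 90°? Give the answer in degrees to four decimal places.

set_geometry: r = 19 mm, L = 146 mm, e = 20 mm; θ ← 0°
rotate_crank_by(+84°): θ ← 0° +84° = 84°
crank pin P = (r cos θ, r sin θ) = (1.986041, 18.895916)
h = r sin θ − e = 18.895916 − 20 = -1.104084
sin φ = h / L = -1.104084 / 146 = -0.00756222
φ = arcsin(-0.00756222) = -0.433287°

-0.4333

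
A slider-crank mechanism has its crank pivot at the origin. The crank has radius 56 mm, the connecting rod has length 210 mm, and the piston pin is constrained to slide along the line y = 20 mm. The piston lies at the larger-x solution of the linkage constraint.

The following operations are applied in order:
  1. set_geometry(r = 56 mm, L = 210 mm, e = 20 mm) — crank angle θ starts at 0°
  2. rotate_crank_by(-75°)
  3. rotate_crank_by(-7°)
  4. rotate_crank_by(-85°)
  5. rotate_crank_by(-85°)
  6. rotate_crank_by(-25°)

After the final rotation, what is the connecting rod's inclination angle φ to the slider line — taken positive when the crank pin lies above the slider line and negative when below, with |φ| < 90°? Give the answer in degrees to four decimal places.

9.7553

set_geometry: r = 56 mm, L = 210 mm, e = 20 mm; θ ← 0°
rotate_crank_by(-75°): θ ← 0° -75° = -75°
rotate_crank_by(-7°): θ ← -75° -7° = -82°
rotate_crank_by(-85°): θ ← -82° -85° = -167°
rotate_crank_by(-85°): θ ← -167° -85° = -252°
rotate_crank_by(-25°): θ ← -252° -25° = -277°
crank pin P = (r cos θ, r sin θ) = (6.824683, 55.582584)
h = r sin θ − e = 55.582584 − 20 = 35.582584
sin φ = h / L = 35.582584 / 210 = 0.16944088
φ = arcsin(0.16944088) = 9.755312°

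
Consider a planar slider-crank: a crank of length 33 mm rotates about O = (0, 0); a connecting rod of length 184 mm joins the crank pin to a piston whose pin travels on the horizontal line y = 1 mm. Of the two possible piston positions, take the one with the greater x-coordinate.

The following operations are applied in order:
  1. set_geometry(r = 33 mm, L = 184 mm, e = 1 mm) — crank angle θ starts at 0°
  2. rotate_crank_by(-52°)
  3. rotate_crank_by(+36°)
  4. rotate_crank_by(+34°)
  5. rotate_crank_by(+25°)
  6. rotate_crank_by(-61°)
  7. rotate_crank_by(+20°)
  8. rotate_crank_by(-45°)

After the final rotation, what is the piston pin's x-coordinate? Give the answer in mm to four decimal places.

206.6271

set_geometry: r = 33 mm, L = 184 mm, e = 1 mm; θ ← 0°
rotate_crank_by(-52°): θ ← 0° -52° = -52°
rotate_crank_by(+36°): θ ← -52° +36° = -16°
rotate_crank_by(+34°): θ ← -16° +34° = 18°
rotate_crank_by(+25°): θ ← 18° +25° = 43°
rotate_crank_by(-61°): θ ← 43° -61° = -18°
rotate_crank_by(+20°): θ ← -18° +20° = 2°
rotate_crank_by(-45°): θ ← 2° -45° = -43°
crank pin P = (r cos θ, r sin θ) = (24.134672, -22.505946)
h = r sin θ − e = -22.505946 − 1 = -23.505946
x = r cos θ + √(L² − h²) = 24.134672 + √(33856.0 − 552.5295) = 24.134672 + 182.492385 = 206.627057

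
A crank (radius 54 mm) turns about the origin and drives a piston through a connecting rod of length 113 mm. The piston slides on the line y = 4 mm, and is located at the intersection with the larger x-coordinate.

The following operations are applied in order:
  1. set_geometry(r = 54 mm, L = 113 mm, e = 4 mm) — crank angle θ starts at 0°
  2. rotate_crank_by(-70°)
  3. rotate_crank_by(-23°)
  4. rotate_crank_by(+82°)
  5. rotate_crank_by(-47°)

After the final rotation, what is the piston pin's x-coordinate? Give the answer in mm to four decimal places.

set_geometry: r = 54 mm, L = 113 mm, e = 4 mm; θ ← 0°
rotate_crank_by(-70°): θ ← 0° -70° = -70°
rotate_crank_by(-23°): θ ← -70° -23° = -93°
rotate_crank_by(+82°): θ ← -93° +82° = -11°
rotate_crank_by(-47°): θ ← -11° -47° = -58°
crank pin P = (r cos θ, r sin θ) = (28.615640, -45.794597)
h = r sin θ − e = -45.794597 − 4 = -49.794597
x = r cos θ + √(L² − h²) = 28.615640 + √(12769.0 − 2479.5019) = 28.615640 + 101.437163 = 130.052804

130.0528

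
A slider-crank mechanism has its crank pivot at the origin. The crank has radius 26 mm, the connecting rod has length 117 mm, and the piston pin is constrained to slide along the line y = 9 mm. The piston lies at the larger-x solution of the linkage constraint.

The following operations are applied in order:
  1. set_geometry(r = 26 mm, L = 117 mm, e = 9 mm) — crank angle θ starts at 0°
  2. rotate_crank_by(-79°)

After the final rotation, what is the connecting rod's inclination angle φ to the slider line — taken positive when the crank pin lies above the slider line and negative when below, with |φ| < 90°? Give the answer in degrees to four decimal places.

-17.1613

set_geometry: r = 26 mm, L = 117 mm, e = 9 mm; θ ← 0°
rotate_crank_by(-79°): θ ← 0° -79° = -79°
crank pin P = (r cos θ, r sin θ) = (4.961034, -25.522307)
h = r sin θ − e = -25.522307 − 9 = -34.522307
sin φ = h / L = -34.522307 / 117 = -0.29506245
φ = arcsin(-0.29506245) = -17.161282°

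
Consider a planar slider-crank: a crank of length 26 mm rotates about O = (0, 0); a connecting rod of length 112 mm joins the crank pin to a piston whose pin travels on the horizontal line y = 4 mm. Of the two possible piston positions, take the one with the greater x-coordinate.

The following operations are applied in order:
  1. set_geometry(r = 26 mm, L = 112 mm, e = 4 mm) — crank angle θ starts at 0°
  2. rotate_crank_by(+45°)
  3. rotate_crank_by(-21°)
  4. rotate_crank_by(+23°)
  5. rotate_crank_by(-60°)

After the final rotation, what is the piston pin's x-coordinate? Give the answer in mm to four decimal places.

set_geometry: r = 26 mm, L = 112 mm, e = 4 mm; θ ← 0°
rotate_crank_by(+45°): θ ← 0° +45° = 45°
rotate_crank_by(-21°): θ ← 45° -21° = 24°
rotate_crank_by(+23°): θ ← 24° +23° = 47°
rotate_crank_by(-60°): θ ← 47° -60° = -13°
crank pin P = (r cos θ, r sin θ) = (25.333622, -5.848727)
h = r sin θ − e = -5.848727 − 4 = -9.848727
x = r cos θ + √(L² − h²) = 25.333622 + √(12544.0 − 96.9974) = 25.333622 + 111.566135 = 136.899757

136.8998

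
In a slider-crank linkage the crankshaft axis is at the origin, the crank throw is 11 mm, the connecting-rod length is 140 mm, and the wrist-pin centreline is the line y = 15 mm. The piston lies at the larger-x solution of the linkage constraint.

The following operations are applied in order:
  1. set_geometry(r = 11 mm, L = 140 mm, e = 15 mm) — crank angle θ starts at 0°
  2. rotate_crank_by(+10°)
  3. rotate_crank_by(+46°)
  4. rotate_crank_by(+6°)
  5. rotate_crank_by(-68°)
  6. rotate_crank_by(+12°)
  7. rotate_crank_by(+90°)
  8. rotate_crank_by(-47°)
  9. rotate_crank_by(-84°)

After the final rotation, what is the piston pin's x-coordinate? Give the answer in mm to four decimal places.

147.3794

set_geometry: r = 11 mm, L = 140 mm, e = 15 mm; θ ← 0°
rotate_crank_by(+10°): θ ← 0° +10° = 10°
rotate_crank_by(+46°): θ ← 10° +46° = 56°
rotate_crank_by(+6°): θ ← 56° +6° = 62°
rotate_crank_by(-68°): θ ← 62° -68° = -6°
rotate_crank_by(+12°): θ ← -6° +12° = 6°
rotate_crank_by(+90°): θ ← 6° +90° = 96°
rotate_crank_by(-47°): θ ← 96° -47° = 49°
rotate_crank_by(-84°): θ ← 49° -84° = -35°
crank pin P = (r cos θ, r sin θ) = (9.010672, -6.309341)
h = r sin θ − e = -6.309341 − 15 = -21.309341
x = r cos θ + √(L² − h²) = 9.010672 + √(19600.0 − 454.0880) = 9.010672 + 138.368754 = 147.379426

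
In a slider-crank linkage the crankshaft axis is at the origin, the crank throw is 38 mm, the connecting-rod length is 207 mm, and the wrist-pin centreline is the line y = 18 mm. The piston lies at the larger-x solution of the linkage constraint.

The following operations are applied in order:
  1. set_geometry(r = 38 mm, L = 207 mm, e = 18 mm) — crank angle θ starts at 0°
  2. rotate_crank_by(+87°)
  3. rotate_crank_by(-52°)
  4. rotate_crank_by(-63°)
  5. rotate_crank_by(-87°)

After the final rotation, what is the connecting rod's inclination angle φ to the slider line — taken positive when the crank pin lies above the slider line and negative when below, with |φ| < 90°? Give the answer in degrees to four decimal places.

set_geometry: r = 38 mm, L = 207 mm, e = 18 mm; θ ← 0°
rotate_crank_by(+87°): θ ← 0° +87° = 87°
rotate_crank_by(-52°): θ ← 87° -52° = 35°
rotate_crank_by(-63°): θ ← 35° -63° = -28°
rotate_crank_by(-87°): θ ← -28° -87° = -115°
crank pin P = (r cos θ, r sin θ) = (-16.059494, -34.439696)
h = r sin θ − e = -34.439696 − 18 = -52.439696
sin φ = h / L = -52.439696 / 207 = -0.25333186
φ = arcsin(-0.25333186) = -14.674763°

-14.6748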